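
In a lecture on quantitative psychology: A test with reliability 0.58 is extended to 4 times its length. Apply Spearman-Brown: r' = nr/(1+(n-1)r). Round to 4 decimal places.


r_new = n*r / (1 + (n-1)*r)
Numerator = 4 * 0.58 = 2.32
Denominator = 1 + 3 * 0.58 = 2.74
r_new = 2.32 / 2.74
= 0.8467


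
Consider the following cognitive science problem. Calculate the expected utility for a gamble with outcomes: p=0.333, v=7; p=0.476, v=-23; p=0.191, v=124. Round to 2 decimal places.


EU = sum(p_i * v_i)
0.333 * 7 = 2.331
0.476 * -23 = -10.948
0.191 * 124 = 23.684
EU = 2.331 + -10.948 + 23.684
= 15.07


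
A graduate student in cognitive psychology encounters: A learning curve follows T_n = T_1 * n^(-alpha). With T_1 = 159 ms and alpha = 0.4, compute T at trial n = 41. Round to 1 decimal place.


T_n = 159 * 41^(-0.4)
41^(-0.4) = 0.226405
T_n = 159 * 0.226405
= 36.0 ms


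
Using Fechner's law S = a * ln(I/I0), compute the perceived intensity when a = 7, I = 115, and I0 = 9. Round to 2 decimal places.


S = 7 * ln(115/9)
I/I0 = 12.777778
ln(12.777778) = 2.5477
S = 7 * 2.5477
= 17.83


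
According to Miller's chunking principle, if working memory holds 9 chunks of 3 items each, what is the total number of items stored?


Total items = chunks * items_per_chunk
= 9 * 3
= 27


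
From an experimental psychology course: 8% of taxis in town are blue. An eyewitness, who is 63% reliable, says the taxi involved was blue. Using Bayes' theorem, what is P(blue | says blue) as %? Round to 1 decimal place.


P(blue | says blue) = P(says blue | blue)*P(blue) / [P(says blue | blue)*P(blue) + P(says blue | not blue)*P(not blue)]
Numerator = 0.63 * 0.08 = 0.0504
False identification = 0.37 * 0.92 = 0.3404
P = 0.0504 / (0.0504 + 0.3404)
= 0.0504 / 0.3908
As percentage = 12.9


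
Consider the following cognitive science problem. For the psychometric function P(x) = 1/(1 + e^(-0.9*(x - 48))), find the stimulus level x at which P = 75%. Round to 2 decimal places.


At P = 0.75: 0.75 = 1/(1 + e^(-k*(x-x0)))
Solving: e^(-k*(x-x0)) = 1/3
x = x0 + ln(3)/k
ln(3) = 1.0986
x = 48 + 1.0986/0.9
= 48 + 1.2207
= 49.22


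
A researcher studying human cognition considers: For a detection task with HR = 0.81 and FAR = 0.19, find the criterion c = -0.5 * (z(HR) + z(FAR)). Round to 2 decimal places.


c = -0.5 * (z(HR) + z(FAR))
z(0.81) = 0.8779
z(0.19) = -0.8779
c = -0.5 * (0.8779 + -0.8779)
= -0.5 * 0.0
= 0.00


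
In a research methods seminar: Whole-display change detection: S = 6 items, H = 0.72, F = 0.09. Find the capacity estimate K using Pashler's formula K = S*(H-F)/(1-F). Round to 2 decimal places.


K = S * (H - F) / (1 - F)
H - F = 0.63
1 - F = 0.91
K = 6 * 0.63 / 0.91
= 4.15


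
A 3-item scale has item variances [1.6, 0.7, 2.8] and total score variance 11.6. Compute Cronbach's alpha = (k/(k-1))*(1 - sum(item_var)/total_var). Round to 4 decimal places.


alpha = (k/(k-1)) * (1 - sum(s_i^2)/s_total^2)
sum(item variances) = 5.1
k/(k-1) = 3/2 = 1.5
1 - 5.1/11.6 = 1 - 0.439655 = 0.560345
alpha = 1.5 * 0.560345
= 0.8405


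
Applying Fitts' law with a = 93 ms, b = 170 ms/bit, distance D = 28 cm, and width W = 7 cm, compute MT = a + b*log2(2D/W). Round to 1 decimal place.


MT = 93 + 170 * log2(2*28/7)
2D/W = 8.0
log2(8.0) = 3.0
MT = 93 + 170 * 3.0
= 603.0 ms


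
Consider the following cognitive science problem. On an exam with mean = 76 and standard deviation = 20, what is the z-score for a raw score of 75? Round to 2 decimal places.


z = (X - mu) / sigma
= (75 - 76) / 20
= -1 / 20
= -0.05


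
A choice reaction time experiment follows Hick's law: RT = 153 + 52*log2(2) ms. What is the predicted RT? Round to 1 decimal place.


RT = 153 + 52 * log2(2)
log2(2) = 1.0
RT = 153 + 52 * 1.0
= 153 + 52.0
= 205.0 ms


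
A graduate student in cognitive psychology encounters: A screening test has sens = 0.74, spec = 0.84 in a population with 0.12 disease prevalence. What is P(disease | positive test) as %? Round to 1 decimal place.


PPV = (sens * prev) / (sens * prev + (1-spec) * (1-prev))
Numerator = 0.74 * 0.12 = 0.0888
P(positive and no disease) = (1 - spec) * (1 - prev) = (1 - 0.84) * (1 - 0.12) = 0.1408
Denominator = 0.0888 + 0.1408 = 0.2296
PPV = 0.0888 / 0.2296 = 0.38676
As percentage = 38.7


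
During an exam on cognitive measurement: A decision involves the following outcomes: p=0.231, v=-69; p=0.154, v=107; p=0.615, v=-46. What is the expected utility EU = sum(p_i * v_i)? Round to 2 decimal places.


EU = sum(p_i * v_i)
0.231 * -69 = -15.939
0.154 * 107 = 16.478
0.615 * -46 = -28.29
EU = -15.939 + 16.478 + -28.29
= -27.75


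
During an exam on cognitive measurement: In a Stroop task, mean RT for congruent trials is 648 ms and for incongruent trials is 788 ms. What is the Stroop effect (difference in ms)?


Stroop effect = RT(incongruent) - RT(congruent)
= 788 - 648
= 140 ms


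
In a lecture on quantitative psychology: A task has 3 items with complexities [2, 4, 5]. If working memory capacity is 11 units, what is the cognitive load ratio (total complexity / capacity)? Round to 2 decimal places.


Total complexity = 2 + 4 + 5 = 11
Load = total / capacity = 11 / 11
= 1.00


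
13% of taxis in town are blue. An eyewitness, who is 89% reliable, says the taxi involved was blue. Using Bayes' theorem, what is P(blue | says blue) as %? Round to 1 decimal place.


P(blue | says blue) = P(says blue | blue)*P(blue) / [P(says blue | blue)*P(blue) + P(says blue | not blue)*P(not blue)]
Numerator = 0.89 * 0.13 = 0.1157
False identification = 0.11 * 0.87 = 0.0957
P = 0.1157 / (0.1157 + 0.0957)
= 0.1157 / 0.2114
As percentage = 54.7


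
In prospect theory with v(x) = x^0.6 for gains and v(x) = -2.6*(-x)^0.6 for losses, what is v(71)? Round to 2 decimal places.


Since x = 71 >= 0, use v(x) = x^0.6
71^0.6 = 12.9049
v(71) = 12.90


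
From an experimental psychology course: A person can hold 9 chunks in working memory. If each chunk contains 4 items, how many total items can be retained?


Total items = chunks * items_per_chunk
= 9 * 4
= 36


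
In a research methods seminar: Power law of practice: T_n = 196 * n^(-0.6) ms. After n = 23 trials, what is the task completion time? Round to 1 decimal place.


T_n = 196 * 23^(-0.6)
23^(-0.6) = 0.152392
T_n = 196 * 0.152392
= 29.9 ms


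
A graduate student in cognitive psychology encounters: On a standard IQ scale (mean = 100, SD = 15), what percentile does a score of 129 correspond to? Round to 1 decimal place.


z = (IQ - mean) / SD
z = (129 - 100) / 15 = 1.9333
Percentile = Phi(1.9333) * 100
Phi(1.9333) = 0.9734
= 97.3


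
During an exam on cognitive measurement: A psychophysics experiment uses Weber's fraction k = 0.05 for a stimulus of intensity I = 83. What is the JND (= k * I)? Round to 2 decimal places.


JND = k * I
JND = 0.05 * 83
= 4.15


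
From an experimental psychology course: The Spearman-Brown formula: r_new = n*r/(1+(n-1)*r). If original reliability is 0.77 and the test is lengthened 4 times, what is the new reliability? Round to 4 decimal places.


r_new = n*r / (1 + (n-1)*r)
Numerator = 4 * 0.77 = 3.08
Denominator = 1 + 3 * 0.77 = 3.31
r_new = 3.08 / 3.31
= 0.9305


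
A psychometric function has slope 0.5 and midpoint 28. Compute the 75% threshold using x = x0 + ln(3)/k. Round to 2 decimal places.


At P = 0.75: 0.75 = 1/(1 + e^(-k*(x-x0)))
Solving: e^(-k*(x-x0)) = 1/3
x = x0 + ln(3)/k
ln(3) = 1.0986
x = 28 + 1.0986/0.5
= 28 + 2.1972
= 30.20


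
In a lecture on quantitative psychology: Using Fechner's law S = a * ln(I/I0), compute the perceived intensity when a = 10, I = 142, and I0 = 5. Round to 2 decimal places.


S = 10 * ln(142/5)
I/I0 = 28.4
ln(28.4) = 3.3464
S = 10 * 3.3464
= 33.46


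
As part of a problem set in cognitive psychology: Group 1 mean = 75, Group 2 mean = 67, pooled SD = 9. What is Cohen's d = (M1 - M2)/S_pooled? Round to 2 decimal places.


Cohen's d = (M1 - M2) / S_pooled
= (75 - 67) / 9
= 8 / 9
= 0.89


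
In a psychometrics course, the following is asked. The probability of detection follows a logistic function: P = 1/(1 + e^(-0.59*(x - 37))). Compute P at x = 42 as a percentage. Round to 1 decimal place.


P(x) = 1/(1 + e^(-0.59*(42 - 37)))
Exponent = -0.59 * 5 = -2.95
e^(-2.95) = 0.05234
P = 1/(1 + 0.05234) = 0.950263
Percentage = 95.0


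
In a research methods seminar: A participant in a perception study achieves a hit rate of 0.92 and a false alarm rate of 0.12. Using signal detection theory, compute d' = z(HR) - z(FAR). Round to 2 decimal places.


d' = z(HR) - z(FAR)
z(0.92) = 1.4051
z(0.12) = -1.175
d' = 1.4051 - -1.175
= 2.58


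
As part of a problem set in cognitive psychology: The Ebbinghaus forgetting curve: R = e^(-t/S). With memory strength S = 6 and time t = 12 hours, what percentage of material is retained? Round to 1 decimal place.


R = e^(-t/S)
-t/S = -12/6 = -2.0
R = e^(-2.0) = 0.135335
Percentage = 0.135335 * 100
= 13.5


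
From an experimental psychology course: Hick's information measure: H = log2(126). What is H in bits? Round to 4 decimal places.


H = log2(n)
H = log2(126)
= 6.9773


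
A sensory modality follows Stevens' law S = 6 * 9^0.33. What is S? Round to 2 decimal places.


S = 6 * 9^0.33
9^0.33 = 2.0649
S = 6 * 2.0649
= 12.39


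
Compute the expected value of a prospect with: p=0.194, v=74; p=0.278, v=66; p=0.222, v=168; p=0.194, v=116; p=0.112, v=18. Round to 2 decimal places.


EU = sum(p_i * v_i)
0.194 * 74 = 14.356
0.278 * 66 = 18.348
0.222 * 168 = 37.296
0.194 * 116 = 22.504
0.112 * 18 = 2.016
EU = 14.356 + 18.348 + 37.296 + 22.504 + 2.016
= 94.52


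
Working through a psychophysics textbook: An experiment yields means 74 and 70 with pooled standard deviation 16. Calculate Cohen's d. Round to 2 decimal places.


Cohen's d = (M1 - M2) / S_pooled
= (74 - 70) / 16
= 4 / 16
= 0.25


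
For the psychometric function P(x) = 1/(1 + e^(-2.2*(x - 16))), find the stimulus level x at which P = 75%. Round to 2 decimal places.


At P = 0.75: 0.75 = 1/(1 + e^(-k*(x-x0)))
Solving: e^(-k*(x-x0)) = 1/3
x = x0 + ln(3)/k
ln(3) = 1.0986
x = 16 + 1.0986/2.2
= 16 + 0.4994
= 16.50


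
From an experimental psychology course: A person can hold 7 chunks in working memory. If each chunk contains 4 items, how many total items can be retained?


Total items = chunks * items_per_chunk
= 7 * 4
= 28


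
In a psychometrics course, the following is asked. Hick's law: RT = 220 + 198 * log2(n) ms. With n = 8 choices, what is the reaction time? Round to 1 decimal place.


RT = 220 + 198 * log2(8)
log2(8) = 3.0
RT = 220 + 198 * 3.0
= 220 + 594.0
= 814.0 ms


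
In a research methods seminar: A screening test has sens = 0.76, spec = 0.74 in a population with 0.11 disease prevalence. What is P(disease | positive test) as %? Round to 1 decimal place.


PPV = (sens * prev) / (sens * prev + (1-spec) * (1-prev))
Numerator = 0.76 * 0.11 = 0.0836
P(positive and no disease) = (1 - spec) * (1 - prev) = (1 - 0.74) * (1 - 0.11) = 0.2314
Denominator = 0.0836 + 0.2314 = 0.315
PPV = 0.0836 / 0.315 = 0.265397
As percentage = 26.5


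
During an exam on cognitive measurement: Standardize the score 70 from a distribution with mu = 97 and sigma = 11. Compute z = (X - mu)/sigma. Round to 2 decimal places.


z = (X - mu) / sigma
= (70 - 97) / 11
= -27 / 11
= -2.45


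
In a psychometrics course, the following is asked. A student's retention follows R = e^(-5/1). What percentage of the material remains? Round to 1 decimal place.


R = e^(-t/S)
-t/S = -5/1 = -5.0
R = e^(-5.0) = 0.006738
Percentage = 0.006738 * 100
= 0.7


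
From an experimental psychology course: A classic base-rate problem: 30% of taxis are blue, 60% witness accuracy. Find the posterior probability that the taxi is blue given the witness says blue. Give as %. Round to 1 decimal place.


P(blue | says blue) = P(says blue | blue)*P(blue) / [P(says blue | blue)*P(blue) + P(says blue | not blue)*P(not blue)]
Numerator = 0.6 * 0.3 = 0.18
False identification = 0.4 * 0.7 = 0.28
P = 0.18 / (0.18 + 0.28)
= 0.18 / 0.46
As percentage = 39.1


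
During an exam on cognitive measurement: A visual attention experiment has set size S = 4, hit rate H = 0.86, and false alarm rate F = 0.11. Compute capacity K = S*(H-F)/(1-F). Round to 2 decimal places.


K = S * (H - F) / (1 - F)
H - F = 0.75
1 - F = 0.89
K = 4 * 0.75 / 0.89
= 3.37


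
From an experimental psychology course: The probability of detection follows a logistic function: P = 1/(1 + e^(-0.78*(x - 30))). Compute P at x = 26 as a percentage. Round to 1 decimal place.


P(x) = 1/(1 + e^(-0.78*(26 - 30)))
Exponent = -0.78 * -4 = 3.12
e^(3.12) = 22.64638
P = 1/(1 + 22.64638) = 0.04229
Percentage = 4.2


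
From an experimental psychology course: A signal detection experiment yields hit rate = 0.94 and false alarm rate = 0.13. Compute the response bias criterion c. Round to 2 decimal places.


c = -0.5 * (z(HR) + z(FAR))
z(0.94) = 1.5548
z(0.13) = -1.1264
c = -0.5 * (1.5548 + -1.1264)
= -0.5 * 0.4284
= -0.21


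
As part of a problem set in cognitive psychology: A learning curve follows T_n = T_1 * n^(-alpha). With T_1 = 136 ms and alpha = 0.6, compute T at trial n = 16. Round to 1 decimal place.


T_n = 136 * 16^(-0.6)
16^(-0.6) = 0.189465
T_n = 136 * 0.189465
= 25.8 ms


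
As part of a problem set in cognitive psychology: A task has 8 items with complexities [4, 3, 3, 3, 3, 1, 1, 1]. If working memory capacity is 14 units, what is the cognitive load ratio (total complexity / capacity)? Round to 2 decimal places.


Total complexity = 4 + 3 + 3 + 3 + 3 + 1 + 1 + 1 = 19
Load = total / capacity = 19 / 14
= 1.36


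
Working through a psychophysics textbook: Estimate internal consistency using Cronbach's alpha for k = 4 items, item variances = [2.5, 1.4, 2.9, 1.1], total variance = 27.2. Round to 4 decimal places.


alpha = (k/(k-1)) * (1 - sum(s_i^2)/s_total^2)
sum(item variances) = 7.9
k/(k-1) = 4/3 = 1.333333
1 - 7.9/27.2 = 1 - 0.290441 = 0.709559
alpha = 1.333333 * 0.709559
= 0.9461


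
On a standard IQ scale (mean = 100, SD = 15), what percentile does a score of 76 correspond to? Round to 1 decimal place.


z = (IQ - mean) / SD
z = (76 - 100) / 15 = -1.6
Percentile = Phi(-1.6) * 100
Phi(-1.6) = 0.054799
= 5.5


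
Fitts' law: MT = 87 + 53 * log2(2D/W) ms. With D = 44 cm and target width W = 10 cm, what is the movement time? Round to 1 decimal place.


MT = 87 + 53 * log2(2*44/10)
2D/W = 8.8
log2(8.8) = 3.1375
MT = 87 + 53 * 3.1375
= 253.3 ms


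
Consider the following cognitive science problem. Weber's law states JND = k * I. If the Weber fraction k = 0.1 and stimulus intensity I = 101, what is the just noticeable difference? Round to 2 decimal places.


JND = k * I
JND = 0.1 * 101
= 10.10


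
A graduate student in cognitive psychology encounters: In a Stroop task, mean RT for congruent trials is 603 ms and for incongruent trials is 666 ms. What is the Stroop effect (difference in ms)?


Stroop effect = RT(incongruent) - RT(congruent)
= 666 - 603
= 63 ms


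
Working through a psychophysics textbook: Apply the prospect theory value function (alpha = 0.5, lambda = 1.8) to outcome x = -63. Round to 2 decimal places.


Since x = -63 < 0, use v(x) = -lambda*(-x)^alpha
(-x) = 63
63^0.5 = 7.9373
v(-63) = -1.8 * 7.9373
= -14.29


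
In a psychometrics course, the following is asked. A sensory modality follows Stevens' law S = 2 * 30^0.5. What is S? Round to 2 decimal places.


S = 2 * 30^0.5
30^0.5 = 5.4772
S = 2 * 5.4772
= 10.95


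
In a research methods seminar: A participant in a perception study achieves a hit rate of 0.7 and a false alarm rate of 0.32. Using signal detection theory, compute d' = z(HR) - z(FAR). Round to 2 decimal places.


d' = z(HR) - z(FAR)
z(0.7) = 0.5244
z(0.32) = -0.4677
d' = 0.5244 - -0.4677
= 0.99


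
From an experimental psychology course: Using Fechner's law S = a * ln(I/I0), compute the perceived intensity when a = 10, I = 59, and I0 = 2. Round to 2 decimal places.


S = 10 * ln(59/2)
I/I0 = 29.5
ln(29.5) = 3.3844
S = 10 * 3.3844
= 33.84


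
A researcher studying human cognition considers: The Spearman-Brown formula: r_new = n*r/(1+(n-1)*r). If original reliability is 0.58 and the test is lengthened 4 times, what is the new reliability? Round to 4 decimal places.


r_new = n*r / (1 + (n-1)*r)
Numerator = 4 * 0.58 = 2.32
Denominator = 1 + 3 * 0.58 = 2.74
r_new = 2.32 / 2.74
= 0.8467


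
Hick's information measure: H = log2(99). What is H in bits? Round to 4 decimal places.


H = log2(n)
H = log2(99)
= 6.6294


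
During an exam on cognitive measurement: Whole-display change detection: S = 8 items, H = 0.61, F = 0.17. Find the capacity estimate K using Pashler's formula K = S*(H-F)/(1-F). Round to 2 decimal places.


K = S * (H - F) / (1 - F)
H - F = 0.44
1 - F = 0.83
K = 8 * 0.44 / 0.83
= 4.24


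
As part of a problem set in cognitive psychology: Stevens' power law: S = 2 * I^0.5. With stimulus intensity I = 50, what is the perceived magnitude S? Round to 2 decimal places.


S = 2 * 50^0.5
50^0.5 = 7.0711
S = 2 * 7.0711
= 14.14


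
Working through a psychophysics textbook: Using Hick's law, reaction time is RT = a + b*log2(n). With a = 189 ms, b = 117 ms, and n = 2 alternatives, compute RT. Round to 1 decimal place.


RT = 189 + 117 * log2(2)
log2(2) = 1.0
RT = 189 + 117 * 1.0
= 189 + 117.0
= 306.0 ms


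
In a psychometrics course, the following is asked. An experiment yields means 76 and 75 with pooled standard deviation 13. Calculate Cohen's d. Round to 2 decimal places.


Cohen's d = (M1 - M2) / S_pooled
= (76 - 75) / 13
= 1 / 13
= 0.08


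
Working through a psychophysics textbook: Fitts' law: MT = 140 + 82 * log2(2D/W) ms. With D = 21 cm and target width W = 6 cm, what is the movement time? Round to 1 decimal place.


MT = 140 + 82 * log2(2*21/6)
2D/W = 7.0
log2(7.0) = 2.8074
MT = 140 + 82 * 2.8074
= 370.2 ms


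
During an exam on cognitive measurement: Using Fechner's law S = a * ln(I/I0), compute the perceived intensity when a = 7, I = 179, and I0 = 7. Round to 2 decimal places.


S = 7 * ln(179/7)
I/I0 = 25.571429
ln(25.571429) = 3.2415
S = 7 * 3.2415
= 22.69


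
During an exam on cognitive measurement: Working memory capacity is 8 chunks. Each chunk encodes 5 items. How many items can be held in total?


Total items = chunks * items_per_chunk
= 8 * 5
= 40


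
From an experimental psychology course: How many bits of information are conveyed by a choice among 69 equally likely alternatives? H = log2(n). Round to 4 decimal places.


H = log2(n)
H = log2(69)
= 6.1085


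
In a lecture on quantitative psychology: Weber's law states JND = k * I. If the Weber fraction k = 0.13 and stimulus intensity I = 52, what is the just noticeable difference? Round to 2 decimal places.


JND = k * I
JND = 0.13 * 52
= 6.76


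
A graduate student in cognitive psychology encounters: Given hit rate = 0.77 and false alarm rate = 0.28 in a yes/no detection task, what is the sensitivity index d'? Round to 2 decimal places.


d' = z(HR) - z(FAR)
z(0.77) = 0.7388
z(0.28) = -0.5828
d' = 0.7388 - -0.5828
= 1.32


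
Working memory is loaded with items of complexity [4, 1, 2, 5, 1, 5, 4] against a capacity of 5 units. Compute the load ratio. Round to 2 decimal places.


Total complexity = 4 + 1 + 2 + 5 + 1 + 5 + 4 = 22
Load = total / capacity = 22 / 5
= 4.40


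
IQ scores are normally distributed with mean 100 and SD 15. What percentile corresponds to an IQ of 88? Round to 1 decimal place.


z = (IQ - mean) / SD
z = (88 - 100) / 15 = -0.8
Percentile = Phi(-0.8) * 100
Phi(-0.8) = 0.211855
= 21.2


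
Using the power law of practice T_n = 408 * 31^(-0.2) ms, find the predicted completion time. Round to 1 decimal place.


T_n = 408 * 31^(-0.2)
31^(-0.2) = 0.503185
T_n = 408 * 0.503185
= 205.3 ms


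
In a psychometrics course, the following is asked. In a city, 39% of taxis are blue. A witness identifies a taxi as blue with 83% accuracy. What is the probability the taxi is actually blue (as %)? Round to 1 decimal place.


P(blue | says blue) = P(says blue | blue)*P(blue) / [P(says blue | blue)*P(blue) + P(says blue | not blue)*P(not blue)]
Numerator = 0.83 * 0.39 = 0.3237
False identification = 0.17 * 0.61 = 0.1037
P = 0.3237 / (0.3237 + 0.1037)
= 0.3237 / 0.4274
As percentage = 75.7


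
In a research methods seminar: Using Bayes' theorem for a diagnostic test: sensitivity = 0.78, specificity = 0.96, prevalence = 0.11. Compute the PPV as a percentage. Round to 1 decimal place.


PPV = (sens * prev) / (sens * prev + (1-spec) * (1-prev))
Numerator = 0.78 * 0.11 = 0.0858
P(positive and no disease) = (1 - spec) * (1 - prev) = (1 - 0.96) * (1 - 0.11) = 0.0356
Denominator = 0.0858 + 0.0356 = 0.1214
PPV = 0.0858 / 0.1214 = 0.706755
As percentage = 70.7


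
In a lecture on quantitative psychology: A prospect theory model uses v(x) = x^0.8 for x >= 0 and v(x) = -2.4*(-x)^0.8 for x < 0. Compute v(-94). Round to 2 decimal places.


Since x = -94 < 0, use v(x) = -lambda*(-x)^alpha
(-x) = 94
94^0.8 = 37.8881
v(-94) = -2.4 * 37.8881
= -90.93


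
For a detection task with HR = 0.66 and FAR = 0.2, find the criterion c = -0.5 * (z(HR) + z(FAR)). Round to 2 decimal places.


c = -0.5 * (z(HR) + z(FAR))
z(0.66) = 0.4125
z(0.2) = -0.8416
c = -0.5 * (0.4125 + -0.8416)
= -0.5 * -0.4291
= 0.21


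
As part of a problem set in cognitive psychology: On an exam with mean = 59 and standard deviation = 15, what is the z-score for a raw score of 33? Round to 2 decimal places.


z = (X - mu) / sigma
= (33 - 59) / 15
= -26 / 15
= -1.73


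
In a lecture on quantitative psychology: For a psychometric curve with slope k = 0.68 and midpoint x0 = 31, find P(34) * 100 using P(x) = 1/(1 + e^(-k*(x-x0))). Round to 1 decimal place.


P(x) = 1/(1 + e^(-0.68*(34 - 31)))
Exponent = -0.68 * 3 = -2.04
e^(-2.04) = 0.130029
P = 1/(1 + 0.130029) = 0.884933
Percentage = 88.5


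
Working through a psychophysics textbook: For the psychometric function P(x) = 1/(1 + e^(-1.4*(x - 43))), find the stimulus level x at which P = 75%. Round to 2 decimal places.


At P = 0.75: 0.75 = 1/(1 + e^(-k*(x-x0)))
Solving: e^(-k*(x-x0)) = 1/3
x = x0 + ln(3)/k
ln(3) = 1.0986
x = 43 + 1.0986/1.4
= 43 + 0.7847
= 43.78


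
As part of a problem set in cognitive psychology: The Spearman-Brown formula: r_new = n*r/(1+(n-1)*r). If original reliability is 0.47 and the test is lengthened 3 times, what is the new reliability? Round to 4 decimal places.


r_new = n*r / (1 + (n-1)*r)
Numerator = 3 * 0.47 = 1.41
Denominator = 1 + 2 * 0.47 = 1.94
r_new = 1.41 / 1.94
= 0.7268


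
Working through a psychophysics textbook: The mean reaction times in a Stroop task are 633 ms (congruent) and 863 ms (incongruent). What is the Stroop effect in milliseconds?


Stroop effect = RT(incongruent) - RT(congruent)
= 863 - 633
= 230 ms


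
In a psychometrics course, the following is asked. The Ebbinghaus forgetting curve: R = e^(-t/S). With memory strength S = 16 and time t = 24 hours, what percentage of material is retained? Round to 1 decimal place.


R = e^(-t/S)
-t/S = -24/16 = -1.5
R = e^(-1.5) = 0.22313
Percentage = 0.22313 * 100
= 22.3


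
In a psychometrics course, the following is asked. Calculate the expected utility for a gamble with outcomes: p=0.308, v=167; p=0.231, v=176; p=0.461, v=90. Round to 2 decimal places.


EU = sum(p_i * v_i)
0.308 * 167 = 51.436
0.231 * 176 = 40.656
0.461 * 90 = 41.49
EU = 51.436 + 40.656 + 41.49
= 133.58


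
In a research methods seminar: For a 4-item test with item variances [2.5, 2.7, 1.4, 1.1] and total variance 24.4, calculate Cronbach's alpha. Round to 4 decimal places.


alpha = (k/(k-1)) * (1 - sum(s_i^2)/s_total^2)
sum(item variances) = 7.7
k/(k-1) = 4/3 = 1.333333
1 - 7.7/24.4 = 1 - 0.315574 = 0.684426
alpha = 1.333333 * 0.684426
= 0.9126


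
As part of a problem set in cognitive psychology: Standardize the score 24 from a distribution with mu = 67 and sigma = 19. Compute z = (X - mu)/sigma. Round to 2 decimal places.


z = (X - mu) / sigma
= (24 - 67) / 19
= -43 / 19
= -2.26


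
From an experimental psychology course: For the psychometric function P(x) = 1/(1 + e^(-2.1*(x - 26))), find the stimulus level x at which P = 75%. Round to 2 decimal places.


At P = 0.75: 0.75 = 1/(1 + e^(-k*(x-x0)))
Solving: e^(-k*(x-x0)) = 1/3
x = x0 + ln(3)/k
ln(3) = 1.0986
x = 26 + 1.0986/2.1
= 26 + 0.5231
= 26.52


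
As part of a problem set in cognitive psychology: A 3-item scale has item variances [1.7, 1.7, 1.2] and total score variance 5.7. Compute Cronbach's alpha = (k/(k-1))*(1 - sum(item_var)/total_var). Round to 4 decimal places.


alpha = (k/(k-1)) * (1 - sum(s_i^2)/s_total^2)
sum(item variances) = 4.6
k/(k-1) = 3/2 = 1.5
1 - 4.6/5.7 = 1 - 0.807018 = 0.192982
alpha = 1.5 * 0.192982
= 0.2895


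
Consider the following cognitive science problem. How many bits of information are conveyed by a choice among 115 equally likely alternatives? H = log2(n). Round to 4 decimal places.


H = log2(n)
H = log2(115)
= 6.8455


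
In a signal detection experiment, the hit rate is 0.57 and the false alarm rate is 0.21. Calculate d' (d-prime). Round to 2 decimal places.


d' = z(HR) - z(FAR)
z(0.57) = 0.1764
z(0.21) = -0.8064
d' = 0.1764 - -0.8064
= 0.98


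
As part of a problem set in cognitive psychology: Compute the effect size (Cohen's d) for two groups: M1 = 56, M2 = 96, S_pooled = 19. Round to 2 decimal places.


Cohen's d = (M1 - M2) / S_pooled
= (56 - 96) / 19
= -40 / 19
= -2.11


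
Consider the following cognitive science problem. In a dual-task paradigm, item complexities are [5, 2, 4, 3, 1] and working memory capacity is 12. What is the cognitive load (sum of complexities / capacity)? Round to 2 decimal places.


Total complexity = 5 + 2 + 4 + 3 + 1 = 15
Load = total / capacity = 15 / 12
= 1.25


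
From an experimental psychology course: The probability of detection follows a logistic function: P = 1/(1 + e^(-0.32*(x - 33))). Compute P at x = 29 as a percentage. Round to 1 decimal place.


P(x) = 1/(1 + e^(-0.32*(29 - 33)))
Exponent = -0.32 * -4 = 1.28
e^(1.28) = 3.59664
P = 1/(1 + 3.59664) = 0.21755
Percentage = 21.8


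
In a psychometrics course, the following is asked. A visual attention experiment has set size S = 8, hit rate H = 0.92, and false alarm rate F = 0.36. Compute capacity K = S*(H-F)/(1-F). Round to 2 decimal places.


K = S * (H - F) / (1 - F)
H - F = 0.56
1 - F = 0.64
K = 8 * 0.56 / 0.64
= 7.00


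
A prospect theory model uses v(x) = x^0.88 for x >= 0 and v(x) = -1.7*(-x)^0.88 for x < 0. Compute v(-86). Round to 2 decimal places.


Since x = -86 < 0, use v(x) = -lambda*(-x)^alpha
(-x) = 86
86^0.88 = 50.3917
v(-86) = -1.7 * 50.3917
= -85.67


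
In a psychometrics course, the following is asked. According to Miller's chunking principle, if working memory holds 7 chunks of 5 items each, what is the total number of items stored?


Total items = chunks * items_per_chunk
= 7 * 5
= 35


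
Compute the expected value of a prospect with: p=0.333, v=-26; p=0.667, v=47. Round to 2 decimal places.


EU = sum(p_i * v_i)
0.333 * -26 = -8.658
0.667 * 47 = 31.349
EU = -8.658 + 31.349
= 22.69


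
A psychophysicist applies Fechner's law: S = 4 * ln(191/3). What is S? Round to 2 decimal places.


S = 4 * ln(191/3)
I/I0 = 63.666667
ln(63.666667) = 4.1537
S = 4 * 4.1537
= 16.61


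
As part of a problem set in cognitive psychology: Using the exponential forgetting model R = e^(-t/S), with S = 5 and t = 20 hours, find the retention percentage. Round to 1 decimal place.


R = e^(-t/S)
-t/S = -20/5 = -4.0
R = e^(-4.0) = 0.018316
Percentage = 0.018316 * 100
= 1.8


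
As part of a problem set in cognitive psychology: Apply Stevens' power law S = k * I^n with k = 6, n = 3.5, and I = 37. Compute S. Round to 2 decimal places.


S = 6 * 37^3.5
37^3.5 = 308110.1704
S = 6 * 308110.1704
= 1848661.02


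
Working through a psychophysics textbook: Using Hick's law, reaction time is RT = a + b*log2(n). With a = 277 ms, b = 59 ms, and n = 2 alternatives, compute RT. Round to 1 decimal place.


RT = 277 + 59 * log2(2)
log2(2) = 1.0
RT = 277 + 59 * 1.0
= 277 + 59.0
= 336.0 ms


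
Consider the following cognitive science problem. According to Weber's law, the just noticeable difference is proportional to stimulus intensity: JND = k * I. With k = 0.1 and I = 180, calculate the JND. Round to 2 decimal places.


JND = k * I
JND = 0.1 * 180
= 18.00


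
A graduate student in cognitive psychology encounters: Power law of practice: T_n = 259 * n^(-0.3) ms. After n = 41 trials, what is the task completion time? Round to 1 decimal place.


T_n = 259 * 41^(-0.3)
41^(-0.3) = 0.32822
T_n = 259 * 0.32822
= 85.0 ms


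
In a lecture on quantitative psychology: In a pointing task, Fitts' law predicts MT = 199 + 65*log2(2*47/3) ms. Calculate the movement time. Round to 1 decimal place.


MT = 199 + 65 * log2(2*47/3)
2D/W = 31.333333
log2(31.333333) = 4.9696
MT = 199 + 65 * 4.9696
= 522.0 ms


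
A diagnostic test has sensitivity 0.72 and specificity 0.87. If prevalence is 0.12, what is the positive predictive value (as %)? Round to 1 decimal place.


PPV = (sens * prev) / (sens * prev + (1-spec) * (1-prev))
Numerator = 0.72 * 0.12 = 0.0864
P(positive and no disease) = (1 - spec) * (1 - prev) = (1 - 0.87) * (1 - 0.12) = 0.1144
Denominator = 0.0864 + 0.1144 = 0.2008
PPV = 0.0864 / 0.2008 = 0.430279
As percentage = 43.0


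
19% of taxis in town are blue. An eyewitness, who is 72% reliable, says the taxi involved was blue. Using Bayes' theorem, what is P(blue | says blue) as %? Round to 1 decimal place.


P(blue | says blue) = P(says blue | blue)*P(blue) / [P(says blue | blue)*P(blue) + P(says blue | not blue)*P(not blue)]
Numerator = 0.72 * 0.19 = 0.1368
False identification = 0.28 * 0.81 = 0.2268
P = 0.1368 / (0.1368 + 0.2268)
= 0.1368 / 0.3636
As percentage = 37.6


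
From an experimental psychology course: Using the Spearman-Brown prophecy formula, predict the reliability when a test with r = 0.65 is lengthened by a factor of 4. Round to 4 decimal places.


r_new = n*r / (1 + (n-1)*r)
Numerator = 4 * 0.65 = 2.6
Denominator = 1 + 3 * 0.65 = 2.95
r_new = 2.6 / 2.95
= 0.8814


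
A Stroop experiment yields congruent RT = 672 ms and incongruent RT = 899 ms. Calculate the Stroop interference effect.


Stroop effect = RT(incongruent) - RT(congruent)
= 899 - 672
= 227 ms


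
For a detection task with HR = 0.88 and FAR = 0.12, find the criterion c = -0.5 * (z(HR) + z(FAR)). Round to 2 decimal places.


c = -0.5 * (z(HR) + z(FAR))
z(0.88) = 1.175
z(0.12) = -1.175
c = -0.5 * (1.175 + -1.175)
= -0.5 * 0.0
= 0.00


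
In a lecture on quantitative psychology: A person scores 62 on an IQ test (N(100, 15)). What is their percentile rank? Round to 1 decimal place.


z = (IQ - mean) / SD
z = (62 - 100) / 15 = -2.5333
Percentile = Phi(-2.5333) * 100
Phi(-2.5333) = 0.00565
= 0.6


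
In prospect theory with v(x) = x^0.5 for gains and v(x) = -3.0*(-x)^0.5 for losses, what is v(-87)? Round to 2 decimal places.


Since x = -87 < 0, use v(x) = -lambda*(-x)^alpha
(-x) = 87
87^0.5 = 9.3274
v(-87) = -3.0 * 9.3274
= -27.98


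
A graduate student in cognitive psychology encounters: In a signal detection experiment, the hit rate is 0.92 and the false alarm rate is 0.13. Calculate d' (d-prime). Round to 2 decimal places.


d' = z(HR) - z(FAR)
z(0.92) = 1.4051
z(0.13) = -1.1264
d' = 1.4051 - -1.1264
= 2.53


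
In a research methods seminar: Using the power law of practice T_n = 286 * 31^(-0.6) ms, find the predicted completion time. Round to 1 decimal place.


T_n = 286 * 31^(-0.6)
31^(-0.6) = 0.127404
T_n = 286 * 0.127404
= 36.4 ms


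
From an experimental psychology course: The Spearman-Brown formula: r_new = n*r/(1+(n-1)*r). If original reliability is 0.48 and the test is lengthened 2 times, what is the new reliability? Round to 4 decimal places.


r_new = n*r / (1 + (n-1)*r)
Numerator = 2 * 0.48 = 0.96
Denominator = 1 + 1 * 0.48 = 1.48
r_new = 0.96 / 1.48
= 0.6486


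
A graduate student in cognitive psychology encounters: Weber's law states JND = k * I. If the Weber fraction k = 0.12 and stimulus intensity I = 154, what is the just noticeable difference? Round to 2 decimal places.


JND = k * I
JND = 0.12 * 154
= 18.48


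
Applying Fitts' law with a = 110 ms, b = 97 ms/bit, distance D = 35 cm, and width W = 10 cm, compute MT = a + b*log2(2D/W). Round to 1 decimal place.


MT = 110 + 97 * log2(2*35/10)
2D/W = 7.0
log2(7.0) = 2.8074
MT = 110 + 97 * 2.8074
= 382.3 ms


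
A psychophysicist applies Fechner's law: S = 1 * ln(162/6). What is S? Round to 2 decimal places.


S = 1 * ln(162/6)
I/I0 = 27.0
ln(27.0) = 3.2958
S = 1 * 3.2958
= 3.30


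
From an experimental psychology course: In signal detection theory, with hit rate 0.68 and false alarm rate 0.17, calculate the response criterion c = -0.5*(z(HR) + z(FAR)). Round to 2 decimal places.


c = -0.5 * (z(HR) + z(FAR))
z(0.68) = 0.4677
z(0.17) = -0.9542
c = -0.5 * (0.4677 + -0.9542)
= -0.5 * -0.4865
= 0.24


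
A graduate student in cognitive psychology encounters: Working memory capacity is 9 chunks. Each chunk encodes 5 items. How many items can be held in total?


Total items = chunks * items_per_chunk
= 9 * 5
= 45


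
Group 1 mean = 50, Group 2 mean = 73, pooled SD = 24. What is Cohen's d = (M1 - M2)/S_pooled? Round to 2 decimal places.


Cohen's d = (M1 - M2) / S_pooled
= (50 - 73) / 24
= -23 / 24
= -0.96


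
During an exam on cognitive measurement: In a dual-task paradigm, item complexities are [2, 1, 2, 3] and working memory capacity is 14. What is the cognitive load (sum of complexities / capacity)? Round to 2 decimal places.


Total complexity = 2 + 1 + 2 + 3 = 8
Load = total / capacity = 8 / 14
= 0.57


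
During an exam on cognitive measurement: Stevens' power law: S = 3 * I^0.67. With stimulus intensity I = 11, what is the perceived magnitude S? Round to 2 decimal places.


S = 3 * 11^0.67
11^0.67 = 4.9858
S = 3 * 4.9858
= 14.96


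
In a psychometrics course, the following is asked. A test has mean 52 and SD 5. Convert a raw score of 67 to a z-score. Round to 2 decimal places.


z = (X - mu) / sigma
= (67 - 52) / 5
= 15 / 5
= 3.00


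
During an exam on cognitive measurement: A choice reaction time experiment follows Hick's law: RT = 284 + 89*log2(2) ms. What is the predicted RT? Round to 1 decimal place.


RT = 284 + 89 * log2(2)
log2(2) = 1.0
RT = 284 + 89 * 1.0
= 284 + 89.0
= 373.0 ms


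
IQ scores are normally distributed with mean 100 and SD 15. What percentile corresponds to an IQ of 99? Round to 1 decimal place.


z = (IQ - mean) / SD
z = (99 - 100) / 15 = -0.0667
Percentile = Phi(-0.0667) * 100
Phi(-0.0667) = 0.47341
= 47.3


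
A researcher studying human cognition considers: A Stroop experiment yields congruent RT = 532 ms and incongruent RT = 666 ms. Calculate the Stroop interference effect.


Stroop effect = RT(incongruent) - RT(congruent)
= 666 - 532
= 134 ms


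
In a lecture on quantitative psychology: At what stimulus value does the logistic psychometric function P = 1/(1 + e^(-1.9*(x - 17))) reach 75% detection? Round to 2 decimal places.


At P = 0.75: 0.75 = 1/(1 + e^(-k*(x-x0)))
Solving: e^(-k*(x-x0)) = 1/3
x = x0 + ln(3)/k
ln(3) = 1.0986
x = 17 + 1.0986/1.9
= 17 + 0.5782
= 17.58


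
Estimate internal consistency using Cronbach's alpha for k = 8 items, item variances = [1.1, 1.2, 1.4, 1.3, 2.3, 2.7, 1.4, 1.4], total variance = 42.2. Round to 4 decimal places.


alpha = (k/(k-1)) * (1 - sum(s_i^2)/s_total^2)
sum(item variances) = 12.8
k/(k-1) = 8/7 = 1.142857
1 - 12.8/42.2 = 1 - 0.303318 = 0.696682
alpha = 1.142857 * 0.696682
= 0.7962


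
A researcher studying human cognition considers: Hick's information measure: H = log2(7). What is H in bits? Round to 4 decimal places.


H = log2(n)
H = log2(7)
= 2.8074


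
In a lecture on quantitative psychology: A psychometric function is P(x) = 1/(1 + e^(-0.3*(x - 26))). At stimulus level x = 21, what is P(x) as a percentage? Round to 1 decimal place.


P(x) = 1/(1 + e^(-0.3*(21 - 26)))
Exponent = -0.3 * -5 = 1.5
e^(1.5) = 4.481689
P = 1/(1 + 4.481689) = 0.182426
Percentage = 18.2


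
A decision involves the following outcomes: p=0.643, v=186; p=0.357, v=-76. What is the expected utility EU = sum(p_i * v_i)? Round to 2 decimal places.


EU = sum(p_i * v_i)
0.643 * 186 = 119.598
0.357 * -76 = -27.132
EU = 119.598 + -27.132
= 92.47


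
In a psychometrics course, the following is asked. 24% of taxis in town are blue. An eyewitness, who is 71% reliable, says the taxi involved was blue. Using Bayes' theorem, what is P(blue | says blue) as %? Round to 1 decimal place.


P(blue | says blue) = P(says blue | blue)*P(blue) / [P(says blue | blue)*P(blue) + P(says blue | not blue)*P(not blue)]
Numerator = 0.71 * 0.24 = 0.1704
False identification = 0.29 * 0.76 = 0.2204
P = 0.1704 / (0.1704 + 0.2204)
= 0.1704 / 0.3908
As percentage = 43.6


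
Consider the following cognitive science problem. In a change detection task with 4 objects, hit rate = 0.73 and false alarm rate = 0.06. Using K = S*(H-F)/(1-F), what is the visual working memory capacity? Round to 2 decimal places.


K = S * (H - F) / (1 - F)
H - F = 0.67
1 - F = 0.94
K = 4 * 0.67 / 0.94
= 2.85


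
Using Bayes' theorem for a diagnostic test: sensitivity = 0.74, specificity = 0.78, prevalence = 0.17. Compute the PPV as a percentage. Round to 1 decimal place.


PPV = (sens * prev) / (sens * prev + (1-spec) * (1-prev))
Numerator = 0.74 * 0.17 = 0.1258
P(positive and no disease) = (1 - spec) * (1 - prev) = (1 - 0.78) * (1 - 0.17) = 0.1826
Denominator = 0.1258 + 0.1826 = 0.3084
PPV = 0.1258 / 0.3084 = 0.407912
As percentage = 40.8


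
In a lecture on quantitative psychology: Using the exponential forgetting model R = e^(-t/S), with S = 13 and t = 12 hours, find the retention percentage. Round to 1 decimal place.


R = e^(-t/S)
-t/S = -12/13 = -0.923077
R = e^(-0.923077) = 0.397295
Percentage = 0.397295 * 100
= 39.7


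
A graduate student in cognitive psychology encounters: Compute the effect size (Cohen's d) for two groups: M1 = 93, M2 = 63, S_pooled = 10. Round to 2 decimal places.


Cohen's d = (M1 - M2) / S_pooled
= (93 - 63) / 10
= 30 / 10
= 3.00


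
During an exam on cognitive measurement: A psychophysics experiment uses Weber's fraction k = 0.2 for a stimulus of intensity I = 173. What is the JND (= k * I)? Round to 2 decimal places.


JND = k * I
JND = 0.2 * 173
= 34.60


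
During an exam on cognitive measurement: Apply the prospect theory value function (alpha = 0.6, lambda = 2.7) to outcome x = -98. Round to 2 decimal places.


Since x = -98 < 0, use v(x) = -lambda*(-x)^alpha
(-x) = 98
98^0.6 = 15.658
v(-98) = -2.7 * 15.658
= -42.28


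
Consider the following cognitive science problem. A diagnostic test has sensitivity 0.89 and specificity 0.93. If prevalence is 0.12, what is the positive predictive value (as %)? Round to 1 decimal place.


PPV = (sens * prev) / (sens * prev + (1-spec) * (1-prev))
Numerator = 0.89 * 0.12 = 0.1068
P(positive and no disease) = (1 - spec) * (1 - prev) = (1 - 0.93) * (1 - 0.12) = 0.0616
Denominator = 0.1068 + 0.0616 = 0.1684
PPV = 0.1068 / 0.1684 = 0.634204
As percentage = 63.4


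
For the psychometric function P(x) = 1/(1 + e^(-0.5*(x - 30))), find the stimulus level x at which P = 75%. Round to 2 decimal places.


At P = 0.75: 0.75 = 1/(1 + e^(-k*(x-x0)))
Solving: e^(-k*(x-x0)) = 1/3
x = x0 + ln(3)/k
ln(3) = 1.0986
x = 30 + 1.0986/0.5
= 30 + 2.1972
= 32.20
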